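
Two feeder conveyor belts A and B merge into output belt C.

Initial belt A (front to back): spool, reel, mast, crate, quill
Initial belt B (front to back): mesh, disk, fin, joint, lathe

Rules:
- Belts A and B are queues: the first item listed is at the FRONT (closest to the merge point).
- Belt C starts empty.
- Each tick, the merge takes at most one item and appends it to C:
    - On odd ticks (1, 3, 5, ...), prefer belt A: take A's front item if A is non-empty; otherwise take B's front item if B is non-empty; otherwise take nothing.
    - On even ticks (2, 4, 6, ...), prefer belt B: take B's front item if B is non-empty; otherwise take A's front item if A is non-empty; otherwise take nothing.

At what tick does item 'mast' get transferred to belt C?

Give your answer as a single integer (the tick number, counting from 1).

Answer: 5

Derivation:
Tick 1: prefer A, take spool from A; A=[reel,mast,crate,quill] B=[mesh,disk,fin,joint,lathe] C=[spool]
Tick 2: prefer B, take mesh from B; A=[reel,mast,crate,quill] B=[disk,fin,joint,lathe] C=[spool,mesh]
Tick 3: prefer A, take reel from A; A=[mast,crate,quill] B=[disk,fin,joint,lathe] C=[spool,mesh,reel]
Tick 4: prefer B, take disk from B; A=[mast,crate,quill] B=[fin,joint,lathe] C=[spool,mesh,reel,disk]
Tick 5: prefer A, take mast from A; A=[crate,quill] B=[fin,joint,lathe] C=[spool,mesh,reel,disk,mast]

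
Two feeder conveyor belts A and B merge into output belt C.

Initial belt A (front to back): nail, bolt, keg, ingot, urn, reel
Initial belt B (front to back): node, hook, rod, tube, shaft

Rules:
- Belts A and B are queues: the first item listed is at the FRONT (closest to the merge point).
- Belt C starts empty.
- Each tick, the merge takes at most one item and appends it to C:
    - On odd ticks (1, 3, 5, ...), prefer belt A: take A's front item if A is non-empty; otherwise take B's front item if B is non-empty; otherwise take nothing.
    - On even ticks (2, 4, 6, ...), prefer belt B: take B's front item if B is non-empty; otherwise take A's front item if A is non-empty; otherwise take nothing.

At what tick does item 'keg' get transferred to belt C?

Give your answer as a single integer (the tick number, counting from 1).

Answer: 5

Derivation:
Tick 1: prefer A, take nail from A; A=[bolt,keg,ingot,urn,reel] B=[node,hook,rod,tube,shaft] C=[nail]
Tick 2: prefer B, take node from B; A=[bolt,keg,ingot,urn,reel] B=[hook,rod,tube,shaft] C=[nail,node]
Tick 3: prefer A, take bolt from A; A=[keg,ingot,urn,reel] B=[hook,rod,tube,shaft] C=[nail,node,bolt]
Tick 4: prefer B, take hook from B; A=[keg,ingot,urn,reel] B=[rod,tube,shaft] C=[nail,node,bolt,hook]
Tick 5: prefer A, take keg from A; A=[ingot,urn,reel] B=[rod,tube,shaft] C=[nail,node,bolt,hook,keg]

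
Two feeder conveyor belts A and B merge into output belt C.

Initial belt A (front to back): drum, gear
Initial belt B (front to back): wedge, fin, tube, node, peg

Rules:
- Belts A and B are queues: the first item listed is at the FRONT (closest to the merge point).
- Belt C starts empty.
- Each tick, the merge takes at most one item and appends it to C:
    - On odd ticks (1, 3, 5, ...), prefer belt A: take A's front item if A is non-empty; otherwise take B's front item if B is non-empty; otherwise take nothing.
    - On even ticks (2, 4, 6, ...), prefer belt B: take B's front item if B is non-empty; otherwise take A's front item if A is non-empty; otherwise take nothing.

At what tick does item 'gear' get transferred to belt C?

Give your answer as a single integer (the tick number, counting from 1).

Answer: 3

Derivation:
Tick 1: prefer A, take drum from A; A=[gear] B=[wedge,fin,tube,node,peg] C=[drum]
Tick 2: prefer B, take wedge from B; A=[gear] B=[fin,tube,node,peg] C=[drum,wedge]
Tick 3: prefer A, take gear from A; A=[-] B=[fin,tube,node,peg] C=[drum,wedge,gear]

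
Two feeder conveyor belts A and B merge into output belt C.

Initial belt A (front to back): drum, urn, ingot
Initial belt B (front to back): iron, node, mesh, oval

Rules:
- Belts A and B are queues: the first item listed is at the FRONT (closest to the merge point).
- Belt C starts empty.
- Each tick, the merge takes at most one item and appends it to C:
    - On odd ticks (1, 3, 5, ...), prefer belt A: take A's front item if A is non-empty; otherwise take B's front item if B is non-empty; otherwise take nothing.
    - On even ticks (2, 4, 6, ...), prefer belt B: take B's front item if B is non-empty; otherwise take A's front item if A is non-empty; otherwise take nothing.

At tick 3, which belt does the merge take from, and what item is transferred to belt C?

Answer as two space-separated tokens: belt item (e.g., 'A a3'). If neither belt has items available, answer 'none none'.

Answer: A urn

Derivation:
Tick 1: prefer A, take drum from A; A=[urn,ingot] B=[iron,node,mesh,oval] C=[drum]
Tick 2: prefer B, take iron from B; A=[urn,ingot] B=[node,mesh,oval] C=[drum,iron]
Tick 3: prefer A, take urn from A; A=[ingot] B=[node,mesh,oval] C=[drum,iron,urn]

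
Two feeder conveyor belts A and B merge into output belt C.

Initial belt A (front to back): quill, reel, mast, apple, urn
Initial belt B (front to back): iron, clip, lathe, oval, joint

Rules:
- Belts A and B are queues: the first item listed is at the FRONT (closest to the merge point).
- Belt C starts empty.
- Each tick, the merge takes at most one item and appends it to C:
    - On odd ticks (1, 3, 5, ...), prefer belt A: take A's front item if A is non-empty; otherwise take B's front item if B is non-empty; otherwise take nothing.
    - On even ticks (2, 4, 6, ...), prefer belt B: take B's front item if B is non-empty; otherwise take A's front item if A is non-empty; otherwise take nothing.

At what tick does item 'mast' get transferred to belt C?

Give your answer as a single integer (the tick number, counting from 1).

Tick 1: prefer A, take quill from A; A=[reel,mast,apple,urn] B=[iron,clip,lathe,oval,joint] C=[quill]
Tick 2: prefer B, take iron from B; A=[reel,mast,apple,urn] B=[clip,lathe,oval,joint] C=[quill,iron]
Tick 3: prefer A, take reel from A; A=[mast,apple,urn] B=[clip,lathe,oval,joint] C=[quill,iron,reel]
Tick 4: prefer B, take clip from B; A=[mast,apple,urn] B=[lathe,oval,joint] C=[quill,iron,reel,clip]
Tick 5: prefer A, take mast from A; A=[apple,urn] B=[lathe,oval,joint] C=[quill,iron,reel,clip,mast]

Answer: 5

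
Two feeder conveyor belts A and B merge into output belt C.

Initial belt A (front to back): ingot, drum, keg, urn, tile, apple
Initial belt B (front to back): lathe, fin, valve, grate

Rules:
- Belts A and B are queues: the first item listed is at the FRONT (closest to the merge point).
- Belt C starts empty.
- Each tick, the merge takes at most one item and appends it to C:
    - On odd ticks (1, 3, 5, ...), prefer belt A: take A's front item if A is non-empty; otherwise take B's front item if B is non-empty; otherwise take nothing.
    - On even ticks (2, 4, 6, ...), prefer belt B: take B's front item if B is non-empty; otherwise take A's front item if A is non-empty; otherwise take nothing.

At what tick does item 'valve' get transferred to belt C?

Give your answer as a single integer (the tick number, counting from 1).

Tick 1: prefer A, take ingot from A; A=[drum,keg,urn,tile,apple] B=[lathe,fin,valve,grate] C=[ingot]
Tick 2: prefer B, take lathe from B; A=[drum,keg,urn,tile,apple] B=[fin,valve,grate] C=[ingot,lathe]
Tick 3: prefer A, take drum from A; A=[keg,urn,tile,apple] B=[fin,valve,grate] C=[ingot,lathe,drum]
Tick 4: prefer B, take fin from B; A=[keg,urn,tile,apple] B=[valve,grate] C=[ingot,lathe,drum,fin]
Tick 5: prefer A, take keg from A; A=[urn,tile,apple] B=[valve,grate] C=[ingot,lathe,drum,fin,keg]
Tick 6: prefer B, take valve from B; A=[urn,tile,apple] B=[grate] C=[ingot,lathe,drum,fin,keg,valve]

Answer: 6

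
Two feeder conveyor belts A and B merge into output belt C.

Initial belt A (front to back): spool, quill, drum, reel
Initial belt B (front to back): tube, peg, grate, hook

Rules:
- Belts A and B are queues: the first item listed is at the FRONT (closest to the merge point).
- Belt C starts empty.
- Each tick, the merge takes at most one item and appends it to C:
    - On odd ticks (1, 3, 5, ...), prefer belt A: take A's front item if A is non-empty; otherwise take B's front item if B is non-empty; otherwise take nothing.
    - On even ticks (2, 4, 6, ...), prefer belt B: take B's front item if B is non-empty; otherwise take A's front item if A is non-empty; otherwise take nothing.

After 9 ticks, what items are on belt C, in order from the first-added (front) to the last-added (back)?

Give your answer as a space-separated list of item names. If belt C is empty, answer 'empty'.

Tick 1: prefer A, take spool from A; A=[quill,drum,reel] B=[tube,peg,grate,hook] C=[spool]
Tick 2: prefer B, take tube from B; A=[quill,drum,reel] B=[peg,grate,hook] C=[spool,tube]
Tick 3: prefer A, take quill from A; A=[drum,reel] B=[peg,grate,hook] C=[spool,tube,quill]
Tick 4: prefer B, take peg from B; A=[drum,reel] B=[grate,hook] C=[spool,tube,quill,peg]
Tick 5: prefer A, take drum from A; A=[reel] B=[grate,hook] C=[spool,tube,quill,peg,drum]
Tick 6: prefer B, take grate from B; A=[reel] B=[hook] C=[spool,tube,quill,peg,drum,grate]
Tick 7: prefer A, take reel from A; A=[-] B=[hook] C=[spool,tube,quill,peg,drum,grate,reel]
Tick 8: prefer B, take hook from B; A=[-] B=[-] C=[spool,tube,quill,peg,drum,grate,reel,hook]
Tick 9: prefer A, both empty, nothing taken; A=[-] B=[-] C=[spool,tube,quill,peg,drum,grate,reel,hook]

Answer: spool tube quill peg drum grate reel hook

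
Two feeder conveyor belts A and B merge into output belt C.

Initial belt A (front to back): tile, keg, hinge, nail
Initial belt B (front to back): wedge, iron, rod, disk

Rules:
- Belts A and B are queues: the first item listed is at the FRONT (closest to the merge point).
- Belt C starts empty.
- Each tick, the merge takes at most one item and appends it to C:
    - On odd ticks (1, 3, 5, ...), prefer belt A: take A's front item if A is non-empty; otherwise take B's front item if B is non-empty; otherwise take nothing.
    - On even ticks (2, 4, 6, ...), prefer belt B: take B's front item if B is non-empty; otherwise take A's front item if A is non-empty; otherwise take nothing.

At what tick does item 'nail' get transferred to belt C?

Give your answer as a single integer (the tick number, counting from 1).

Answer: 7

Derivation:
Tick 1: prefer A, take tile from A; A=[keg,hinge,nail] B=[wedge,iron,rod,disk] C=[tile]
Tick 2: prefer B, take wedge from B; A=[keg,hinge,nail] B=[iron,rod,disk] C=[tile,wedge]
Tick 3: prefer A, take keg from A; A=[hinge,nail] B=[iron,rod,disk] C=[tile,wedge,keg]
Tick 4: prefer B, take iron from B; A=[hinge,nail] B=[rod,disk] C=[tile,wedge,keg,iron]
Tick 5: prefer A, take hinge from A; A=[nail] B=[rod,disk] C=[tile,wedge,keg,iron,hinge]
Tick 6: prefer B, take rod from B; A=[nail] B=[disk] C=[tile,wedge,keg,iron,hinge,rod]
Tick 7: prefer A, take nail from A; A=[-] B=[disk] C=[tile,wedge,keg,iron,hinge,rod,nail]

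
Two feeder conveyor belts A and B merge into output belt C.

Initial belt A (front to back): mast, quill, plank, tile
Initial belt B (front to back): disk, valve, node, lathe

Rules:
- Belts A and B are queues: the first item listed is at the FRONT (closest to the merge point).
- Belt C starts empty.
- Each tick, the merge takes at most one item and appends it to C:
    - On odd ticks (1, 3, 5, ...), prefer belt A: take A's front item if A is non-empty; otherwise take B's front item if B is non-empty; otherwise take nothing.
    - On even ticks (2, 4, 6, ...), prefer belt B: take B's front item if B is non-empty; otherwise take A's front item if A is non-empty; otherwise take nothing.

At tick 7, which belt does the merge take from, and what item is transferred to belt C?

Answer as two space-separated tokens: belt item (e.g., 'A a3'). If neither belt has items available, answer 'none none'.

Tick 1: prefer A, take mast from A; A=[quill,plank,tile] B=[disk,valve,node,lathe] C=[mast]
Tick 2: prefer B, take disk from B; A=[quill,plank,tile] B=[valve,node,lathe] C=[mast,disk]
Tick 3: prefer A, take quill from A; A=[plank,tile] B=[valve,node,lathe] C=[mast,disk,quill]
Tick 4: prefer B, take valve from B; A=[plank,tile] B=[node,lathe] C=[mast,disk,quill,valve]
Tick 5: prefer A, take plank from A; A=[tile] B=[node,lathe] C=[mast,disk,quill,valve,plank]
Tick 6: prefer B, take node from B; A=[tile] B=[lathe] C=[mast,disk,quill,valve,plank,node]
Tick 7: prefer A, take tile from A; A=[-] B=[lathe] C=[mast,disk,quill,valve,plank,node,tile]

Answer: A tile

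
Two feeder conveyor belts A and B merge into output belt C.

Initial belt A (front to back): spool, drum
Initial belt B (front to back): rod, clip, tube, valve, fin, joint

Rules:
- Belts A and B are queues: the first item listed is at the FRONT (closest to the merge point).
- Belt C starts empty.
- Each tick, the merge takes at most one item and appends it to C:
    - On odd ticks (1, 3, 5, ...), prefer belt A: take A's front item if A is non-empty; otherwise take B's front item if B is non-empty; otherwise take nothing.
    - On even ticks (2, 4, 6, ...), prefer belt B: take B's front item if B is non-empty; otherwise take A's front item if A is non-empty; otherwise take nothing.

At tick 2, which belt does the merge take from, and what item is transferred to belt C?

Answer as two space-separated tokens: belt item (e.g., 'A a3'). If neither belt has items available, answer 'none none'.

Tick 1: prefer A, take spool from A; A=[drum] B=[rod,clip,tube,valve,fin,joint] C=[spool]
Tick 2: prefer B, take rod from B; A=[drum] B=[clip,tube,valve,fin,joint] C=[spool,rod]

Answer: B rod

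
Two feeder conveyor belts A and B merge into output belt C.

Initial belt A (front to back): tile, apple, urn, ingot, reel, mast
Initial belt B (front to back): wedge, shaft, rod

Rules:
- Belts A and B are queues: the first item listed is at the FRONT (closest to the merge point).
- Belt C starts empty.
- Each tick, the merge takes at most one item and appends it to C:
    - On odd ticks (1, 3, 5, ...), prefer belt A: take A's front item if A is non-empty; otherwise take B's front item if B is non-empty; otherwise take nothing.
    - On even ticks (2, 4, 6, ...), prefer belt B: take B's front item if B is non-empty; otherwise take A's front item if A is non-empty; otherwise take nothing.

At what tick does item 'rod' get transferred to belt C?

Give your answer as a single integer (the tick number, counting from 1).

Answer: 6

Derivation:
Tick 1: prefer A, take tile from A; A=[apple,urn,ingot,reel,mast] B=[wedge,shaft,rod] C=[tile]
Tick 2: prefer B, take wedge from B; A=[apple,urn,ingot,reel,mast] B=[shaft,rod] C=[tile,wedge]
Tick 3: prefer A, take apple from A; A=[urn,ingot,reel,mast] B=[shaft,rod] C=[tile,wedge,apple]
Tick 4: prefer B, take shaft from B; A=[urn,ingot,reel,mast] B=[rod] C=[tile,wedge,apple,shaft]
Tick 5: prefer A, take urn from A; A=[ingot,reel,mast] B=[rod] C=[tile,wedge,apple,shaft,urn]
Tick 6: prefer B, take rod from B; A=[ingot,reel,mast] B=[-] C=[tile,wedge,apple,shaft,urn,rod]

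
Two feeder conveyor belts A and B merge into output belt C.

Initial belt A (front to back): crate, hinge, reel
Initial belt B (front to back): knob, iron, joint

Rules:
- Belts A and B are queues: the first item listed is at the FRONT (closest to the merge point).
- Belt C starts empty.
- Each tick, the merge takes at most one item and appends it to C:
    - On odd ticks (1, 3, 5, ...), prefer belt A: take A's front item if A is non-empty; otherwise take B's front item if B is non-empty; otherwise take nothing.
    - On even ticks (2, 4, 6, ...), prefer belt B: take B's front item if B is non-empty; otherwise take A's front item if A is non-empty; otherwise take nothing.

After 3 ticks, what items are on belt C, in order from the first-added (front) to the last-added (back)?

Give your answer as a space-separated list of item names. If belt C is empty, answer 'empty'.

Answer: crate knob hinge

Derivation:
Tick 1: prefer A, take crate from A; A=[hinge,reel] B=[knob,iron,joint] C=[crate]
Tick 2: prefer B, take knob from B; A=[hinge,reel] B=[iron,joint] C=[crate,knob]
Tick 3: prefer A, take hinge from A; A=[reel] B=[iron,joint] C=[crate,knob,hinge]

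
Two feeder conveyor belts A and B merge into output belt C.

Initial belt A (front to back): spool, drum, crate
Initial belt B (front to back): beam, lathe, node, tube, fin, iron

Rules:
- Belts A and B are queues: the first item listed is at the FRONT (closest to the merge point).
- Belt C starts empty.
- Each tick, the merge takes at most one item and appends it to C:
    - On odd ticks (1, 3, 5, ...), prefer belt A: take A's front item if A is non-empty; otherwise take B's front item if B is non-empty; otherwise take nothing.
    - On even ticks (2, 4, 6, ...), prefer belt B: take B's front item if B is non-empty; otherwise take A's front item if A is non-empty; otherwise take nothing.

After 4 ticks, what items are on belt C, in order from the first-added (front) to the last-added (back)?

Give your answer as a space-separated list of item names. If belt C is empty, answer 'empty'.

Answer: spool beam drum lathe

Derivation:
Tick 1: prefer A, take spool from A; A=[drum,crate] B=[beam,lathe,node,tube,fin,iron] C=[spool]
Tick 2: prefer B, take beam from B; A=[drum,crate] B=[lathe,node,tube,fin,iron] C=[spool,beam]
Tick 3: prefer A, take drum from A; A=[crate] B=[lathe,node,tube,fin,iron] C=[spool,beam,drum]
Tick 4: prefer B, take lathe from B; A=[crate] B=[node,tube,fin,iron] C=[spool,beam,drum,lathe]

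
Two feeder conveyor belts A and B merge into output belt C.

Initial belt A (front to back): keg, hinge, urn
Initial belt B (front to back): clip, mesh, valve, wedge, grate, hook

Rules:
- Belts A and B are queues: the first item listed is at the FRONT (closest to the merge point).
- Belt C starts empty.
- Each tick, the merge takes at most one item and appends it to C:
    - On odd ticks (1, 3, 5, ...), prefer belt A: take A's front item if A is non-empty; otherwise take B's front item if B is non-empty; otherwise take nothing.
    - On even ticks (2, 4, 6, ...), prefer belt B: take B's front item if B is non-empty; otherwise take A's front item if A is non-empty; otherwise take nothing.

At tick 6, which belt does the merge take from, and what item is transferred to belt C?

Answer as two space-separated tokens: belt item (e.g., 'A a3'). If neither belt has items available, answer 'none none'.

Answer: B valve

Derivation:
Tick 1: prefer A, take keg from A; A=[hinge,urn] B=[clip,mesh,valve,wedge,grate,hook] C=[keg]
Tick 2: prefer B, take clip from B; A=[hinge,urn] B=[mesh,valve,wedge,grate,hook] C=[keg,clip]
Tick 3: prefer A, take hinge from A; A=[urn] B=[mesh,valve,wedge,grate,hook] C=[keg,clip,hinge]
Tick 4: prefer B, take mesh from B; A=[urn] B=[valve,wedge,grate,hook] C=[keg,clip,hinge,mesh]
Tick 5: prefer A, take urn from A; A=[-] B=[valve,wedge,grate,hook] C=[keg,clip,hinge,mesh,urn]
Tick 6: prefer B, take valve from B; A=[-] B=[wedge,grate,hook] C=[keg,clip,hinge,mesh,urn,valve]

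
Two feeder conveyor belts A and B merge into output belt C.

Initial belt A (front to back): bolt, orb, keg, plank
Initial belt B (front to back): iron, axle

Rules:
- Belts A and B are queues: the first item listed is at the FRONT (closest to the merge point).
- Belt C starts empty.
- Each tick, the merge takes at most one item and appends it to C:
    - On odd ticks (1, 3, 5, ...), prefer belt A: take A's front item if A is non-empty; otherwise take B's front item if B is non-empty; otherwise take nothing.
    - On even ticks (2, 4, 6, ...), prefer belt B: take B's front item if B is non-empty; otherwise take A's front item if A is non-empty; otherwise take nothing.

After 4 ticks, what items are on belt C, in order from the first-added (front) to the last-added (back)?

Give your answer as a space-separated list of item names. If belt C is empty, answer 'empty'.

Tick 1: prefer A, take bolt from A; A=[orb,keg,plank] B=[iron,axle] C=[bolt]
Tick 2: prefer B, take iron from B; A=[orb,keg,plank] B=[axle] C=[bolt,iron]
Tick 3: prefer A, take orb from A; A=[keg,plank] B=[axle] C=[bolt,iron,orb]
Tick 4: prefer B, take axle from B; A=[keg,plank] B=[-] C=[bolt,iron,orb,axle]

Answer: bolt iron orb axle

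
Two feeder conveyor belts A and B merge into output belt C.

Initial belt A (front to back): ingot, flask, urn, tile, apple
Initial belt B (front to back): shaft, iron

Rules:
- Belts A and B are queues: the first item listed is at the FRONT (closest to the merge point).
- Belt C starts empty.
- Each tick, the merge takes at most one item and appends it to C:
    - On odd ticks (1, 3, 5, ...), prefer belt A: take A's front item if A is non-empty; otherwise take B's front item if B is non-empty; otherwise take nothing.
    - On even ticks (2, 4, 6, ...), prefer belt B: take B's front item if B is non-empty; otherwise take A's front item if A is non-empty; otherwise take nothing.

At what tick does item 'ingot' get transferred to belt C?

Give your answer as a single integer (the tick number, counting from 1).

Answer: 1

Derivation:
Tick 1: prefer A, take ingot from A; A=[flask,urn,tile,apple] B=[shaft,iron] C=[ingot]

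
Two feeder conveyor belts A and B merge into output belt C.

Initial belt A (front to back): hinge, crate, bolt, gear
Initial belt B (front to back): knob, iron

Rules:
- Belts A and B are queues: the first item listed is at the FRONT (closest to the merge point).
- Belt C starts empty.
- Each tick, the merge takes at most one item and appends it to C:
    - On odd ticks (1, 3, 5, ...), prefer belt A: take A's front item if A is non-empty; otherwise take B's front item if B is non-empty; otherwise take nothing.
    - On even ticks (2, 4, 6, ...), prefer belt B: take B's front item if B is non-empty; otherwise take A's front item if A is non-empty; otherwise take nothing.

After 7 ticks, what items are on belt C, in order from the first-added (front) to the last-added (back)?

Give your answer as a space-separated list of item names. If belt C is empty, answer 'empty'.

Tick 1: prefer A, take hinge from A; A=[crate,bolt,gear] B=[knob,iron] C=[hinge]
Tick 2: prefer B, take knob from B; A=[crate,bolt,gear] B=[iron] C=[hinge,knob]
Tick 3: prefer A, take crate from A; A=[bolt,gear] B=[iron] C=[hinge,knob,crate]
Tick 4: prefer B, take iron from B; A=[bolt,gear] B=[-] C=[hinge,knob,crate,iron]
Tick 5: prefer A, take bolt from A; A=[gear] B=[-] C=[hinge,knob,crate,iron,bolt]
Tick 6: prefer B, take gear from A; A=[-] B=[-] C=[hinge,knob,crate,iron,bolt,gear]
Tick 7: prefer A, both empty, nothing taken; A=[-] B=[-] C=[hinge,knob,crate,iron,bolt,gear]

Answer: hinge knob crate iron bolt gear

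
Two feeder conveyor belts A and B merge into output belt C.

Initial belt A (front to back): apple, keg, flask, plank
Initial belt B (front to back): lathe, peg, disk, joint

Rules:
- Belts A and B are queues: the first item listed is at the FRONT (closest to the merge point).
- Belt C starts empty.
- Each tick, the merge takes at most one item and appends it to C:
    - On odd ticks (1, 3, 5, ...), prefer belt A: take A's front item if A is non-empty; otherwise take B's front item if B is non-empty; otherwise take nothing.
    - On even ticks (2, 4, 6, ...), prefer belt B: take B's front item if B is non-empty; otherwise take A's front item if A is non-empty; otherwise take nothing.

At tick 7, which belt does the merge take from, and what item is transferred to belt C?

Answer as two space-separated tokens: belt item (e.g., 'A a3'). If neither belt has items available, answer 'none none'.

Tick 1: prefer A, take apple from A; A=[keg,flask,plank] B=[lathe,peg,disk,joint] C=[apple]
Tick 2: prefer B, take lathe from B; A=[keg,flask,plank] B=[peg,disk,joint] C=[apple,lathe]
Tick 3: prefer A, take keg from A; A=[flask,plank] B=[peg,disk,joint] C=[apple,lathe,keg]
Tick 4: prefer B, take peg from B; A=[flask,plank] B=[disk,joint] C=[apple,lathe,keg,peg]
Tick 5: prefer A, take flask from A; A=[plank] B=[disk,joint] C=[apple,lathe,keg,peg,flask]
Tick 6: prefer B, take disk from B; A=[plank] B=[joint] C=[apple,lathe,keg,peg,flask,disk]
Tick 7: prefer A, take plank from A; A=[-] B=[joint] C=[apple,lathe,keg,peg,flask,disk,plank]

Answer: A plank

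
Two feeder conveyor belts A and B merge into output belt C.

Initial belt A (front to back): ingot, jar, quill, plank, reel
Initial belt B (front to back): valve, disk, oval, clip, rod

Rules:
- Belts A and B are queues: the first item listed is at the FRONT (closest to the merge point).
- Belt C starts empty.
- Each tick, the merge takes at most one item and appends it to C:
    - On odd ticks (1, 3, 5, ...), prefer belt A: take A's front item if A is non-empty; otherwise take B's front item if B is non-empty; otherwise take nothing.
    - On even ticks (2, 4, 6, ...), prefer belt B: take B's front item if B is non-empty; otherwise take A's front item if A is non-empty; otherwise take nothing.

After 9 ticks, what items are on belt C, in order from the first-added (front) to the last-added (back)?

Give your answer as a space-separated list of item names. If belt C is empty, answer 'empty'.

Answer: ingot valve jar disk quill oval plank clip reel

Derivation:
Tick 1: prefer A, take ingot from A; A=[jar,quill,plank,reel] B=[valve,disk,oval,clip,rod] C=[ingot]
Tick 2: prefer B, take valve from B; A=[jar,quill,plank,reel] B=[disk,oval,clip,rod] C=[ingot,valve]
Tick 3: prefer A, take jar from A; A=[quill,plank,reel] B=[disk,oval,clip,rod] C=[ingot,valve,jar]
Tick 4: prefer B, take disk from B; A=[quill,plank,reel] B=[oval,clip,rod] C=[ingot,valve,jar,disk]
Tick 5: prefer A, take quill from A; A=[plank,reel] B=[oval,clip,rod] C=[ingot,valve,jar,disk,quill]
Tick 6: prefer B, take oval from B; A=[plank,reel] B=[clip,rod] C=[ingot,valve,jar,disk,quill,oval]
Tick 7: prefer A, take plank from A; A=[reel] B=[clip,rod] C=[ingot,valve,jar,disk,quill,oval,plank]
Tick 8: prefer B, take clip from B; A=[reel] B=[rod] C=[ingot,valve,jar,disk,quill,oval,plank,clip]
Tick 9: prefer A, take reel from A; A=[-] B=[rod] C=[ingot,valve,jar,disk,quill,oval,plank,clip,reel]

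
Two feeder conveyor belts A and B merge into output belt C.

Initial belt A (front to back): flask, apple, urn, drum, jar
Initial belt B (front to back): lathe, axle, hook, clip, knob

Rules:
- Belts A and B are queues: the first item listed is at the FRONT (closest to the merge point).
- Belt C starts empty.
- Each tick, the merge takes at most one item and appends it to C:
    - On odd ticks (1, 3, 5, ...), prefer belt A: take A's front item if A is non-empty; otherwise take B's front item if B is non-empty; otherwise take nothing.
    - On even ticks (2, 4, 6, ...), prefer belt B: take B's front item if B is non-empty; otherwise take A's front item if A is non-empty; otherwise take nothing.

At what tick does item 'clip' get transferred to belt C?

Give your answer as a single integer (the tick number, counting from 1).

Tick 1: prefer A, take flask from A; A=[apple,urn,drum,jar] B=[lathe,axle,hook,clip,knob] C=[flask]
Tick 2: prefer B, take lathe from B; A=[apple,urn,drum,jar] B=[axle,hook,clip,knob] C=[flask,lathe]
Tick 3: prefer A, take apple from A; A=[urn,drum,jar] B=[axle,hook,clip,knob] C=[flask,lathe,apple]
Tick 4: prefer B, take axle from B; A=[urn,drum,jar] B=[hook,clip,knob] C=[flask,lathe,apple,axle]
Tick 5: prefer A, take urn from A; A=[drum,jar] B=[hook,clip,knob] C=[flask,lathe,apple,axle,urn]
Tick 6: prefer B, take hook from B; A=[drum,jar] B=[clip,knob] C=[flask,lathe,apple,axle,urn,hook]
Tick 7: prefer A, take drum from A; A=[jar] B=[clip,knob] C=[flask,lathe,apple,axle,urn,hook,drum]
Tick 8: prefer B, take clip from B; A=[jar] B=[knob] C=[flask,lathe,apple,axle,urn,hook,drum,clip]

Answer: 8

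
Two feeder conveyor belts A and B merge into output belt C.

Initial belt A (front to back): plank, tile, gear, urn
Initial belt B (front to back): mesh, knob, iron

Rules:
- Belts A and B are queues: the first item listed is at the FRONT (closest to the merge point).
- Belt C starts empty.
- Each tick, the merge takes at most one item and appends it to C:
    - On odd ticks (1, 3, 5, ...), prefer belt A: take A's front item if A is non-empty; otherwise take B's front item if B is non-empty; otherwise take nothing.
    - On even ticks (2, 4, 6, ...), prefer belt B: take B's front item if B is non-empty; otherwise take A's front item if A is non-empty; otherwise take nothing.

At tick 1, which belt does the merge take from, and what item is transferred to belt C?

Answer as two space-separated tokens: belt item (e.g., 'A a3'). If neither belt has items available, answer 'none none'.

Tick 1: prefer A, take plank from A; A=[tile,gear,urn] B=[mesh,knob,iron] C=[plank]

Answer: A plank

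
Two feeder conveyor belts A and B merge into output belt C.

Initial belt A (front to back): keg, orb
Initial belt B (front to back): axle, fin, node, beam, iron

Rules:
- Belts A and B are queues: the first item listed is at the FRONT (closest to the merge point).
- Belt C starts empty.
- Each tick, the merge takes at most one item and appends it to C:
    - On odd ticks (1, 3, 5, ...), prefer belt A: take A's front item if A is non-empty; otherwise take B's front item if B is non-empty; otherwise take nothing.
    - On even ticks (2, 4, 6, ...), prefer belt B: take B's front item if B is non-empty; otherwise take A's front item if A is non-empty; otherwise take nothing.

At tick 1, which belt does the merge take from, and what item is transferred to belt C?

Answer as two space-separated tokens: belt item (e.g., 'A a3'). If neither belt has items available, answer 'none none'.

Tick 1: prefer A, take keg from A; A=[orb] B=[axle,fin,node,beam,iron] C=[keg]

Answer: A keg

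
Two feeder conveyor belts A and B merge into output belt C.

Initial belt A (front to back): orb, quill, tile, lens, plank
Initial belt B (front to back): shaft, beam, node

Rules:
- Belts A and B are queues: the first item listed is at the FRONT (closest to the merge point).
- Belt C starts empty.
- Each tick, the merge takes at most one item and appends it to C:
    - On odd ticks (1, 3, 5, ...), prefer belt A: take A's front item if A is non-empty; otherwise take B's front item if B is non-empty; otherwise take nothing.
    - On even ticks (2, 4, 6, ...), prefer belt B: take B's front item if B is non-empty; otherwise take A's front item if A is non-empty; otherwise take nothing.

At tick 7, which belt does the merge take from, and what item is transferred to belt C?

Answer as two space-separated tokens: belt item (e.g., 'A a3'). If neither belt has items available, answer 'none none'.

Tick 1: prefer A, take orb from A; A=[quill,tile,lens,plank] B=[shaft,beam,node] C=[orb]
Tick 2: prefer B, take shaft from B; A=[quill,tile,lens,plank] B=[beam,node] C=[orb,shaft]
Tick 3: prefer A, take quill from A; A=[tile,lens,plank] B=[beam,node] C=[orb,shaft,quill]
Tick 4: prefer B, take beam from B; A=[tile,lens,plank] B=[node] C=[orb,shaft,quill,beam]
Tick 5: prefer A, take tile from A; A=[lens,plank] B=[node] C=[orb,shaft,quill,beam,tile]
Tick 6: prefer B, take node from B; A=[lens,plank] B=[-] C=[orb,shaft,quill,beam,tile,node]
Tick 7: prefer A, take lens from A; A=[plank] B=[-] C=[orb,shaft,quill,beam,tile,node,lens]

Answer: A lens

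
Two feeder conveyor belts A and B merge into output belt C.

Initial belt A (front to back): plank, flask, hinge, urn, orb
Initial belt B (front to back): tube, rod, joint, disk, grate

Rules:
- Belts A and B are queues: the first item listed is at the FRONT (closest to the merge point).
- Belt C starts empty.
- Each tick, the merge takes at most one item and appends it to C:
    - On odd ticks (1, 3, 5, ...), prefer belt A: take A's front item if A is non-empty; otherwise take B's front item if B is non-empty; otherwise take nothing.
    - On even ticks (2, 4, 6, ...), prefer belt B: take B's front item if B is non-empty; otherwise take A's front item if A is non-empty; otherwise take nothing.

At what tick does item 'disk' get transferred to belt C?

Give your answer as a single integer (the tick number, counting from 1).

Answer: 8

Derivation:
Tick 1: prefer A, take plank from A; A=[flask,hinge,urn,orb] B=[tube,rod,joint,disk,grate] C=[plank]
Tick 2: prefer B, take tube from B; A=[flask,hinge,urn,orb] B=[rod,joint,disk,grate] C=[plank,tube]
Tick 3: prefer A, take flask from A; A=[hinge,urn,orb] B=[rod,joint,disk,grate] C=[plank,tube,flask]
Tick 4: prefer B, take rod from B; A=[hinge,urn,orb] B=[joint,disk,grate] C=[plank,tube,flask,rod]
Tick 5: prefer A, take hinge from A; A=[urn,orb] B=[joint,disk,grate] C=[plank,tube,flask,rod,hinge]
Tick 6: prefer B, take joint from B; A=[urn,orb] B=[disk,grate] C=[plank,tube,flask,rod,hinge,joint]
Tick 7: prefer A, take urn from A; A=[orb] B=[disk,grate] C=[plank,tube,flask,rod,hinge,joint,urn]
Tick 8: prefer B, take disk from B; A=[orb] B=[grate] C=[plank,tube,flask,rod,hinge,joint,urn,disk]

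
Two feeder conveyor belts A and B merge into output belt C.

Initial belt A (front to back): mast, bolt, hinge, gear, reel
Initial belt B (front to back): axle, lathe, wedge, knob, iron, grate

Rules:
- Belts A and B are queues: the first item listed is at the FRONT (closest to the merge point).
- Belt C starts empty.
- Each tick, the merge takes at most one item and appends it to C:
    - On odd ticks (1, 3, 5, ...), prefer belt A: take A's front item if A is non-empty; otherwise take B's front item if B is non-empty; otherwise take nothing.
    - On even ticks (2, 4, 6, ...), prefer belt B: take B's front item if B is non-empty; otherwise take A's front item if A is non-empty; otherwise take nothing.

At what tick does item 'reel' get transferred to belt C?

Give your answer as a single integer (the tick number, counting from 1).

Tick 1: prefer A, take mast from A; A=[bolt,hinge,gear,reel] B=[axle,lathe,wedge,knob,iron,grate] C=[mast]
Tick 2: prefer B, take axle from B; A=[bolt,hinge,gear,reel] B=[lathe,wedge,knob,iron,grate] C=[mast,axle]
Tick 3: prefer A, take bolt from A; A=[hinge,gear,reel] B=[lathe,wedge,knob,iron,grate] C=[mast,axle,bolt]
Tick 4: prefer B, take lathe from B; A=[hinge,gear,reel] B=[wedge,knob,iron,grate] C=[mast,axle,bolt,lathe]
Tick 5: prefer A, take hinge from A; A=[gear,reel] B=[wedge,knob,iron,grate] C=[mast,axle,bolt,lathe,hinge]
Tick 6: prefer B, take wedge from B; A=[gear,reel] B=[knob,iron,grate] C=[mast,axle,bolt,lathe,hinge,wedge]
Tick 7: prefer A, take gear from A; A=[reel] B=[knob,iron,grate] C=[mast,axle,bolt,lathe,hinge,wedge,gear]
Tick 8: prefer B, take knob from B; A=[reel] B=[iron,grate] C=[mast,axle,bolt,lathe,hinge,wedge,gear,knob]
Tick 9: prefer A, take reel from A; A=[-] B=[iron,grate] C=[mast,axle,bolt,lathe,hinge,wedge,gear,knob,reel]

Answer: 9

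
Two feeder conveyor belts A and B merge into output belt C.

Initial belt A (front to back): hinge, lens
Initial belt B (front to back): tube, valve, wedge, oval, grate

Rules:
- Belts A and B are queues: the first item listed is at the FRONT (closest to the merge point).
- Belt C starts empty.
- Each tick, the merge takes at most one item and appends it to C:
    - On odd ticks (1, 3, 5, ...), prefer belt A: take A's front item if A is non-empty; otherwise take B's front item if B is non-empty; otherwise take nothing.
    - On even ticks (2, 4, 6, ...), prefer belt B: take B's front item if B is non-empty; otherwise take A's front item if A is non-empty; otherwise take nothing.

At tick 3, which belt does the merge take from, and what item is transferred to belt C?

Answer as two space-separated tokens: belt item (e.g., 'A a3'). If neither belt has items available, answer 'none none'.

Answer: A lens

Derivation:
Tick 1: prefer A, take hinge from A; A=[lens] B=[tube,valve,wedge,oval,grate] C=[hinge]
Tick 2: prefer B, take tube from B; A=[lens] B=[valve,wedge,oval,grate] C=[hinge,tube]
Tick 3: prefer A, take lens from A; A=[-] B=[valve,wedge,oval,grate] C=[hinge,tube,lens]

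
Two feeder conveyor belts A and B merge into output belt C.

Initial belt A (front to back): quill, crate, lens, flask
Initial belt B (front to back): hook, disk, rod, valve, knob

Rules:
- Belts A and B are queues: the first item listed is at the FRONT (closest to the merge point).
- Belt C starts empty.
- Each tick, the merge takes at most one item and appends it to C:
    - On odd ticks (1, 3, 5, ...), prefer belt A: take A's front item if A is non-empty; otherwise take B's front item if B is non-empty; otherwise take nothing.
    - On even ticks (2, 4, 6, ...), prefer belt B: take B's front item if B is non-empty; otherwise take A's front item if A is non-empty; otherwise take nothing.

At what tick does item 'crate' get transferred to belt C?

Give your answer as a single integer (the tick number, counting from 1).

Answer: 3

Derivation:
Tick 1: prefer A, take quill from A; A=[crate,lens,flask] B=[hook,disk,rod,valve,knob] C=[quill]
Tick 2: prefer B, take hook from B; A=[crate,lens,flask] B=[disk,rod,valve,knob] C=[quill,hook]
Tick 3: prefer A, take crate from A; A=[lens,flask] B=[disk,rod,valve,knob] C=[quill,hook,crate]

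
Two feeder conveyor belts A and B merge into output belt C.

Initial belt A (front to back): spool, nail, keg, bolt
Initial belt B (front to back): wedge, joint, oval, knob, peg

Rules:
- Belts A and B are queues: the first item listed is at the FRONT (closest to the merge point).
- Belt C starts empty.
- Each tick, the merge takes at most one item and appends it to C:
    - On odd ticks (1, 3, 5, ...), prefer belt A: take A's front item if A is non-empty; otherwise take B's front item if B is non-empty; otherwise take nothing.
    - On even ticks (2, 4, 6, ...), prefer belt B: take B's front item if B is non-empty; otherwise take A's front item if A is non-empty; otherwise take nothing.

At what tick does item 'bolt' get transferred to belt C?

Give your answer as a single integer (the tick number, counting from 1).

Tick 1: prefer A, take spool from A; A=[nail,keg,bolt] B=[wedge,joint,oval,knob,peg] C=[spool]
Tick 2: prefer B, take wedge from B; A=[nail,keg,bolt] B=[joint,oval,knob,peg] C=[spool,wedge]
Tick 3: prefer A, take nail from A; A=[keg,bolt] B=[joint,oval,knob,peg] C=[spool,wedge,nail]
Tick 4: prefer B, take joint from B; A=[keg,bolt] B=[oval,knob,peg] C=[spool,wedge,nail,joint]
Tick 5: prefer A, take keg from A; A=[bolt] B=[oval,knob,peg] C=[spool,wedge,nail,joint,keg]
Tick 6: prefer B, take oval from B; A=[bolt] B=[knob,peg] C=[spool,wedge,nail,joint,keg,oval]
Tick 7: prefer A, take bolt from A; A=[-] B=[knob,peg] C=[spool,wedge,nail,joint,keg,oval,bolt]

Answer: 7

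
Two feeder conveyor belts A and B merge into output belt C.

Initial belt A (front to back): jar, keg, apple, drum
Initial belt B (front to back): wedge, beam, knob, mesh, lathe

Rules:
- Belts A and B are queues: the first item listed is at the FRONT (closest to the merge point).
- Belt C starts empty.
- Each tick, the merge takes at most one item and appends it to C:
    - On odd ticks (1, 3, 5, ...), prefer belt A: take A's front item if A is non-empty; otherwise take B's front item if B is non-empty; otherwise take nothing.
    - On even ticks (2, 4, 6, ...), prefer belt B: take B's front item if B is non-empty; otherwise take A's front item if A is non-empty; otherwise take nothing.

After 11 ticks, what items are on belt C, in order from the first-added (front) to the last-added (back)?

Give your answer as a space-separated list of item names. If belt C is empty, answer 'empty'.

Tick 1: prefer A, take jar from A; A=[keg,apple,drum] B=[wedge,beam,knob,mesh,lathe] C=[jar]
Tick 2: prefer B, take wedge from B; A=[keg,apple,drum] B=[beam,knob,mesh,lathe] C=[jar,wedge]
Tick 3: prefer A, take keg from A; A=[apple,drum] B=[beam,knob,mesh,lathe] C=[jar,wedge,keg]
Tick 4: prefer B, take beam from B; A=[apple,drum] B=[knob,mesh,lathe] C=[jar,wedge,keg,beam]
Tick 5: prefer A, take apple from A; A=[drum] B=[knob,mesh,lathe] C=[jar,wedge,keg,beam,apple]
Tick 6: prefer B, take knob from B; A=[drum] B=[mesh,lathe] C=[jar,wedge,keg,beam,apple,knob]
Tick 7: prefer A, take drum from A; A=[-] B=[mesh,lathe] C=[jar,wedge,keg,beam,apple,knob,drum]
Tick 8: prefer B, take mesh from B; A=[-] B=[lathe] C=[jar,wedge,keg,beam,apple,knob,drum,mesh]
Tick 9: prefer A, take lathe from B; A=[-] B=[-] C=[jar,wedge,keg,beam,apple,knob,drum,mesh,lathe]
Tick 10: prefer B, both empty, nothing taken; A=[-] B=[-] C=[jar,wedge,keg,beam,apple,knob,drum,mesh,lathe]
Tick 11: prefer A, both empty, nothing taken; A=[-] B=[-] C=[jar,wedge,keg,beam,apple,knob,drum,mesh,lathe]

Answer: jar wedge keg beam apple knob drum mesh lathe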